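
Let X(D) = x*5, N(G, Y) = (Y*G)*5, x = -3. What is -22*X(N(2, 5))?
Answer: 330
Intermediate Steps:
N(G, Y) = 5*G*Y (N(G, Y) = (G*Y)*5 = 5*G*Y)
X(D) = -15 (X(D) = -3*5 = -15)
-22*X(N(2, 5)) = -22*(-15) = 330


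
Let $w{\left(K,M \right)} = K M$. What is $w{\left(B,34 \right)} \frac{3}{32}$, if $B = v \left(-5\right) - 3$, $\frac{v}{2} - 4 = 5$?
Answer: $- \frac{4743}{16} \approx -296.44$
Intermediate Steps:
$v = 18$ ($v = 8 + 2 \cdot 5 = 8 + 10 = 18$)
$B = -93$ ($B = 18 \left(-5\right) - 3 = -90 - 3 = -93$)
$w{\left(B,34 \right)} \frac{3}{32} = \left(-93\right) 34 \cdot \frac{3}{32} = - 3162 \cdot 3 \cdot \frac{1}{32} = \left(-3162\right) \frac{3}{32} = - \frac{4743}{16}$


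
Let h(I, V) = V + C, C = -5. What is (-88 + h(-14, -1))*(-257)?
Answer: 24158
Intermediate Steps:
h(I, V) = -5 + V (h(I, V) = V - 5 = -5 + V)
(-88 + h(-14, -1))*(-257) = (-88 + (-5 - 1))*(-257) = (-88 - 6)*(-257) = -94*(-257) = 24158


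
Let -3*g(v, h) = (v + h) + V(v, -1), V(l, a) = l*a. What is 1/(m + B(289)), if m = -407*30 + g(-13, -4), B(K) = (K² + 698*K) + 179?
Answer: 3/819640 ≈ 3.6601e-6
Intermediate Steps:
V(l, a) = a*l
B(K) = 179 + K² + 698*K
g(v, h) = -h/3 (g(v, h) = -((v + h) - v)/3 = -((h + v) - v)/3 = -h/3)
m = -36626/3 (m = -407*30 - ⅓*(-4) = -12210 + 4/3 = -36626/3 ≈ -12209.)
1/(m + B(289)) = 1/(-36626/3 + (179 + 289² + 698*289)) = 1/(-36626/3 + (179 + 83521 + 201722)) = 1/(-36626/3 + 285422) = 1/(819640/3) = 3/819640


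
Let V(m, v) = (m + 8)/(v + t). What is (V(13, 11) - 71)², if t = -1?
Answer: 474721/100 ≈ 4747.2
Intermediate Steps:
V(m, v) = (8 + m)/(-1 + v) (V(m, v) = (m + 8)/(v - 1) = (8 + m)/(-1 + v))
(V(13, 11) - 71)² = ((8 + 13)/(-1 + 11) - 71)² = (21/10 - 71)² = (-689/10)² = 474721/100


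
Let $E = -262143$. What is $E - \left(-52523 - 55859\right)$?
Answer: $-153761$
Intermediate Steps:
$E - \left(-52523 - 55859\right) = -262143 - \left(-52523 - 55859\right) = -262143 - -108382 = -262143 + 108382 = -153761$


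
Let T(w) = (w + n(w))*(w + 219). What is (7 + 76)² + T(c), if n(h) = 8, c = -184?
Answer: 729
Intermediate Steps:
T(w) = (8 + w)*(219 + w) (T(w) = (w + 8)*(w + 219) = (8 + w)*(219 + w))
(7 + 76)² + T(c) = (7 + 76)² + (1752 + (-184)² + 227*(-184)) = 83² + (1752 + 33856 - 41768) = 6889 - 6160 = 729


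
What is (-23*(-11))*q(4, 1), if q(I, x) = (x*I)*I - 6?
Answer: 2530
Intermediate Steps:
q(I, x) = -6 + x*I² (q(I, x) = (I*x)*I - 6 = x*I² - 6 = -6 + x*I²)
(-23*(-11))*q(4, 1) = (-23*(-11))*(-6 + 1*4²) = 253*(-6 + 1*16) = 253*(-6 + 16) = 253*10 = 2530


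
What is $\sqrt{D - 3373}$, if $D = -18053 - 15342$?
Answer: $4 i \sqrt{2298} \approx 191.75 i$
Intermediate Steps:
$D = -33395$ ($D = -18053 - 15342 = -33395$)
$\sqrt{D - 3373} = \sqrt{-33395 - 3373} = \sqrt{-36768} = 4 i \sqrt{2298}$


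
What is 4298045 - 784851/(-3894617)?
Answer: 16739239908616/3894617 ≈ 4.2980e+6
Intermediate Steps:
4298045 - 784851/(-3894617) = 4298045 - 784851*(-1/3894617) = 4298045 + 784851/3894617 = 16739239908616/3894617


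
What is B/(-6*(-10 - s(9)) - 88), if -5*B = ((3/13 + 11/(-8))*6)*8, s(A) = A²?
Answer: 357/14885 ≈ 0.023984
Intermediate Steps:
B = 714/65 (B = -(3/13 + 11/(-8))*6*8/5 = -(3*(1/13) + 11*(-⅛))*6*8/5 = -(3/13 - 11/8)*6*8/5 = -(-119/104*6)*8/5 = -(-357)*8/260 = -⅕*(-714/13) = 714/65 ≈ 10.985)
B/(-6*(-10 - s(9)) - 88) = 714/(65*(-6*(-10 - 1*9²) - 88)) = 714/(65*(-6*(-10 - 1*81) - 88)) = 714/(65*(-6*(-10 - 81) - 88)) = 714/(65*(-6*(-91) - 88)) = 714/(65*(546 - 88)) = (714/65)/458 = (714/65)*(1/458) = 357/14885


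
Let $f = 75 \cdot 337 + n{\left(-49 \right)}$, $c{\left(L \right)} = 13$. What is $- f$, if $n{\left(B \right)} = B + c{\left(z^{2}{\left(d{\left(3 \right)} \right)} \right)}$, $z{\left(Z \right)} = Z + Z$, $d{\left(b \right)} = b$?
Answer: $-25239$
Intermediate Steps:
$z{\left(Z \right)} = 2 Z$
$n{\left(B \right)} = 13 + B$ ($n{\left(B \right)} = B + 13 = 13 + B$)
$f = 25239$ ($f = 75 \cdot 337 + \left(13 - 49\right) = 25275 - 36 = 25239$)
$- f = \left(-1\right) 25239 = -25239$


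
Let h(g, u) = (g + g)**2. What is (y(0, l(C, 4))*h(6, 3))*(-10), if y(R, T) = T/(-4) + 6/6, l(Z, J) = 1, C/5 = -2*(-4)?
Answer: -1080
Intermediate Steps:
C = 40 (C = 5*(-2*(-4)) = 5*8 = 40)
y(R, T) = 1 - T/4 (y(R, T) = T*(-1/4) + 6*(1/6) = -T/4 + 1 = 1 - T/4)
h(g, u) = 4*g**2 (h(g, u) = (2*g)**2 = 4*g**2)
(y(0, l(C, 4))*h(6, 3))*(-10) = ((1 - 1/4*1)*(4*6**2))*(-10) = ((1 - 1/4)*(4*36))*(-10) = ((3/4)*144)*(-10) = 108*(-10) = -1080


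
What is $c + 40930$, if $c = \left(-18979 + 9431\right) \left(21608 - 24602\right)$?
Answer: $28627642$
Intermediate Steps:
$c = 28586712$ ($c = \left(-9548\right) \left(-2994\right) = 28586712$)
$c + 40930 = 28586712 + 40930 = 28627642$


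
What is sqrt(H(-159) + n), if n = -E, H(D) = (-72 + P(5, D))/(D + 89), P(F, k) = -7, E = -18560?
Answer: sqrt(90949530)/70 ≈ 136.24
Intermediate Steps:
H(D) = -79/(89 + D) (H(D) = (-72 - 7)/(D + 89) = -79/(89 + D))
n = 18560 (n = -1*(-18560) = 18560)
sqrt(H(-159) + n) = sqrt(-79/(89 - 159) + 18560) = sqrt(-79/(-70) + 18560) = sqrt(-79*(-1/70) + 18560) = sqrt(79/70 + 18560) = sqrt(1299279/70) = sqrt(90949530)/70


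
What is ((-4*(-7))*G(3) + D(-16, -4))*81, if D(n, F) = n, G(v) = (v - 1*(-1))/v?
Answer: 1728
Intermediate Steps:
G(v) = (1 + v)/v (G(v) = (v + 1)/v = (1 + v)/v)
((-4*(-7))*G(3) + D(-16, -4))*81 = ((-4*(-7))*((1 + 3)/3) - 16)*81 = (28*((1/3)*4) - 16)*81 = (28*(4/3) - 16)*81 = (112/3 - 16)*81 = (64/3)*81 = 1728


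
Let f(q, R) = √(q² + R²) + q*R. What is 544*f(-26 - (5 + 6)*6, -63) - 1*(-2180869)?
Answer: 5333893 + 544*√12433 ≈ 5.3946e+6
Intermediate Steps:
f(q, R) = √(R² + q²) + R*q
544*f(-26 - (5 + 6)*6, -63) - 1*(-2180869) = 544*(√((-63)² + (-26 - (5 + 6)*6)²) - 63*(-26 - (5 + 6)*6)) - 1*(-2180869) = 544*(√(3969 + (-26 - 11*6)²) - 63*(-26 - 11*6)) + 2180869 = 544*(√(3969 + (-26 - 1*66)²) - 63*(-26 - 1*66)) + 2180869 = 544*(√(3969 + (-26 - 66)²) - 63*(-26 - 66)) + 2180869 = 544*(√(3969 + (-92)²) - 63*(-92)) + 2180869 = 544*(√(3969 + 8464) + 5796) + 2180869 = 544*(√12433 + 5796) + 2180869 = 544*(5796 + √12433) + 2180869 = (3153024 + 544*√12433) + 2180869 = 5333893 + 544*√12433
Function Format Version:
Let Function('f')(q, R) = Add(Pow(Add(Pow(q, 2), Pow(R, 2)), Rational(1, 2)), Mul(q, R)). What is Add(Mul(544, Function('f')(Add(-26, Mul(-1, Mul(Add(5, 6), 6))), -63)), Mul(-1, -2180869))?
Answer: Add(5333893, Mul(544, Pow(12433, Rational(1, 2)))) ≈ 5.3946e+6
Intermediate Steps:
Function('f')(q, R) = Add(Pow(Add(Pow(R, 2), Pow(q, 2)), Rational(1, 2)), Mul(R, q))
Add(Mul(544, Function('f')(Add(-26, Mul(-1, Mul(Add(5, 6), 6))), -63)), Mul(-1, -2180869)) = Add(Mul(544, Add(Pow(Add(Pow(-63, 2), Pow(Add(-26, Mul(-1, Mul(Add(5, 6), 6))), 2)), Rational(1, 2)), Mul(-63, Add(-26, Mul(-1, Mul(Add(5, 6), 6)))))), Mul(-1, -2180869)) = Add(Mul(544, Add(Pow(Add(3969, Pow(Add(-26, Mul(-1, Mul(11, 6))), 2)), Rational(1, 2)), Mul(-63, Add(-26, Mul(-1, Mul(11, 6)))))), 2180869) = Add(Mul(544, Add(Pow(Add(3969, Pow(Add(-26, Mul(-1, 66)), 2)), Rational(1, 2)), Mul(-63, Add(-26, Mul(-1, 66))))), 2180869) = Add(Mul(544, Add(Pow(Add(3969, Pow(Add(-26, -66), 2)), Rational(1, 2)), Mul(-63, Add(-26, -66)))), 2180869) = Add(Mul(544, Add(Pow(Add(3969, Pow(-92, 2)), Rational(1, 2)), Mul(-63, -92))), 2180869) = Add(Mul(544, Add(Pow(Add(3969, 8464), Rational(1, 2)), 5796)), 2180869) = Add(Mul(544, Add(Pow(12433, Rational(1, 2)), 5796)), 2180869) = Add(Mul(544, Add(5796, Pow(12433, Rational(1, 2)))), 2180869) = Add(Add(3153024, Mul(544, Pow(12433, Rational(1, 2)))), 2180869) = Add(5333893, Mul(544, Pow(12433, Rational(1, 2))))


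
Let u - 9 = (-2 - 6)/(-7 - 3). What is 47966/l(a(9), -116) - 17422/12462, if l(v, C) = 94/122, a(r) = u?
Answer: 588097919/9447 ≈ 62252.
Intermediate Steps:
u = 49/5 (u = 9 + (-2 - 6)/(-7 - 3) = 9 - 8/(-10) = 9 - 8*(-⅒) = 9 + ⅘ = 49/5 ≈ 9.8000)
a(r) = 49/5
l(v, C) = 47/61 (l(v, C) = 94*(1/122) = 47/61)
47966/l(a(9), -116) - 17422/12462 = 47966/(47/61) - 17422/12462 = 47966*(61/47) - 17422*1/12462 = 2925926/47 - 281/201 = 588097919/9447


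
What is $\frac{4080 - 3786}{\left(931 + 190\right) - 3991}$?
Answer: $- \frac{21}{205} \approx -0.10244$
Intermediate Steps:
$\frac{4080 - 3786}{\left(931 + 190\right) - 3991} = \frac{294}{1121 - 3991} = \frac{294}{-2870} = 294 \left(- \frac{1}{2870}\right) = - \frac{21}{205}$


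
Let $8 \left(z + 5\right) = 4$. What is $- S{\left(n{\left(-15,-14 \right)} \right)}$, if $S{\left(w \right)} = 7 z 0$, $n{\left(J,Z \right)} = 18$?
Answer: $0$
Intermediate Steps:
$z = - \frac{9}{2}$ ($z = -5 + \frac{1}{8} \cdot 4 = -5 + \frac{1}{2} = - \frac{9}{2} \approx -4.5$)
$S{\left(w \right)} = 0$ ($S{\left(w \right)} = 7 \left(- \frac{9}{2}\right) 0 = \left(- \frac{63}{2}\right) 0 = 0$)
$- S{\left(n{\left(-15,-14 \right)} \right)} = \left(-1\right) 0 = 0$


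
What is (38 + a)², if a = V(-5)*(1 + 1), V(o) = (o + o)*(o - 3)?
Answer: 39204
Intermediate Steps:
V(o) = 2*o*(-3 + o) (V(o) = (2*o)*(-3 + o) = 2*o*(-3 + o))
a = 160 (a = (2*(-5)*(-3 - 5))*(1 + 1) = (2*(-5)*(-8))*2 = 80*2 = 160)
(38 + a)² = (38 + 160)² = 198² = 39204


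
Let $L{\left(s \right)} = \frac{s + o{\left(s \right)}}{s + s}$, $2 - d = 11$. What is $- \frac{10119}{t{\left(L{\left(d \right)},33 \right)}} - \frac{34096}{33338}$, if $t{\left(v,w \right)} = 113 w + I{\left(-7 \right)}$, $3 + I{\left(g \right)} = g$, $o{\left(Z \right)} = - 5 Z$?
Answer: $- \frac{232075123}{61992011} \approx -3.7436$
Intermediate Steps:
$I{\left(g \right)} = -3 + g$
$d = -9$ ($d = 2 - 11 = -9$)
$L{\left(s \right)} = -2$ ($L{\left(s \right)} = \frac{s - 5 s}{s + s} = \frac{\left(-4\right) s}{2 s} = - 4 s \frac{1}{2 s} = -2$)
$t{\left(v,w \right)} = -10 + 113 w$ ($t{\left(v,w \right)} = 113 w - 10 = -10 + 113 w$)
$- \frac{10119}{t{\left(L{\left(d \right)},33 \right)}} - \frac{34096}{33338} = - \frac{10119}{-10 + 113 \cdot 33} - \frac{34096}{33338} = - \frac{10119}{-10 + 3729} - \frac{17048}{16669} = - \frac{10119}{3719} - \frac{17048}{16669} = - \frac{232075123}{61992011}$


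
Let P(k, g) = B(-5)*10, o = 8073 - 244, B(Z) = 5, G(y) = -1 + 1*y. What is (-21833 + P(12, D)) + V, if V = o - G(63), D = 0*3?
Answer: -14016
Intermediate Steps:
D = 0
G(y) = -1 + y
o = 7829
P(k, g) = 50 (P(k, g) = 5*10 = 50)
V = 7767 (V = 7829 - (-1 + 63) = 7829 - 1*62 = 7829 - 62 = 7767)
(-21833 + P(12, D)) + V = (-21833 + 50) + 7767 = -21783 + 7767 = -14016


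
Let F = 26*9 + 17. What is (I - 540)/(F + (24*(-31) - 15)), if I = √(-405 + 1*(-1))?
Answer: 135/127 - I*√406/508 ≈ 1.063 - 0.039664*I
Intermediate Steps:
I = I*√406 (I = √(-405 - 1) = √(-406) = I*√406 ≈ 20.149*I)
F = 251 (F = 234 + 17 = 251)
(I - 540)/(F + (24*(-31) - 15)) = (I*√406 - 540)/(251 + (24*(-31) - 15)) = (-540 + I*√406)/(251 + (-744 - 15)) = (-540 + I*√406)/(251 - 759) = (-540 + I*√406)/(-508) = (-540 + I*√406)*(-1/508) = 135/127 - I*√406/508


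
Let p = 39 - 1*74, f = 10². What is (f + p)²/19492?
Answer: 4225/19492 ≈ 0.21676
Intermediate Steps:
f = 100
p = -35 (p = 39 - 74 = -35)
(f + p)²/19492 = (100 - 35)²/19492 = 65²*(1/19492) = 4225*(1/19492) = 4225/19492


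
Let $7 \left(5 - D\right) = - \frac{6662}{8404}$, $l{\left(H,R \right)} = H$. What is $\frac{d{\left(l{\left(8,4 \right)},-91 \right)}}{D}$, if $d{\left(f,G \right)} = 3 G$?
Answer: $- \frac{8030022}{150401} \approx -53.391$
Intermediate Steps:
$D = \frac{150401}{29414}$ ($D = 5 - \frac{\left(-6662\right) \frac{1}{8404}}{7} = 5 - - \frac{3331}{29414} = 5 + \frac{3331}{29414} = \frac{150401}{29414} \approx 5.1132$)
$\frac{d{\left(l{\left(8,4 \right)},-91 \right)}}{D} = \frac{3 \left(-91\right)}{\frac{150401}{29414}} = \left(-273\right) \frac{29414}{150401} = - \frac{8030022}{150401}$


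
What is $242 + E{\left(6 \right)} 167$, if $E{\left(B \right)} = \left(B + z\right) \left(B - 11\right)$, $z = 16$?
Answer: $-18128$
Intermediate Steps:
$E{\left(B \right)} = \left(-11 + B\right) \left(16 + B\right)$ ($E{\left(B \right)} = \left(B + 16\right) \left(B - 11\right) = \left(16 + B\right) \left(-11 + B\right) = \left(-11 + B\right) \left(16 + B\right)$)
$242 + E{\left(6 \right)} 167 = 242 + \left(-176 + 6^{2} + 5 \cdot 6\right) 167 = 242 + \left(-176 + 36 + 30\right) 167 = 242 - 18370 = -18128$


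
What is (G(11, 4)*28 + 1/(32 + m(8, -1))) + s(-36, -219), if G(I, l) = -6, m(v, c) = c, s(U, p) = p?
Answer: -11996/31 ≈ -386.97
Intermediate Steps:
(G(11, 4)*28 + 1/(32 + m(8, -1))) + s(-36, -219) = (-6*28 + 1/(32 - 1)) - 219 = (-168 + 1/31) - 219 = -5207/31 - 219 = -11996/31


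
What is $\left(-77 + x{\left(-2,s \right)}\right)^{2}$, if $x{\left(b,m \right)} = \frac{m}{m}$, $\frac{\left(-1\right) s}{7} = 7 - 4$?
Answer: $5776$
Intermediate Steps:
$s = -21$ ($s = - 7 \left(7 - 4\right) = \left(-7\right) 3 = -21$)
$x{\left(b,m \right)} = 1$
$\left(-77 + x{\left(-2,s \right)}\right)^{2} = \left(-77 + 1\right)^{2} = \left(-76\right)^{2} = 5776$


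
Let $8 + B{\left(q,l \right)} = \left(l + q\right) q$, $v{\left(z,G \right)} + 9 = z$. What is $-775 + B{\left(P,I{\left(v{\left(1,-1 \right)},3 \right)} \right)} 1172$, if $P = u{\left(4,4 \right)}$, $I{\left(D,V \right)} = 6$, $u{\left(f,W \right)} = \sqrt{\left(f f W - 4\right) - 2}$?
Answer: $57825 + 7032 \sqrt{58} \approx 1.1138 \cdot 10^{5}$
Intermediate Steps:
$v{\left(z,G \right)} = -9 + z$
$u{\left(f,W \right)} = \sqrt{-6 + W f^{2}}$ ($u{\left(f,W \right)} = \sqrt{\left(f^{2} W - 4\right) - 2} = \sqrt{\left(W f^{2} - 4\right) - 2} = \sqrt{\left(-4 + W f^{2}\right) - 2} = \sqrt{-6 + W f^{2}}$)
$P = \sqrt{58}$ ($P = \sqrt{-6 + 4 \cdot 4^{2}} = \sqrt{-6 + 4 \cdot 16} = \sqrt{-6 + 64} = \sqrt{58} \approx 7.6158$)
$B{\left(q,l \right)} = -8 + q \left(l + q\right)$ ($B{\left(q,l \right)} = -8 + \left(l + q\right) q = -8 + q \left(l + q\right)$)
$-775 + B{\left(P,I{\left(v{\left(1,-1 \right)},3 \right)} \right)} 1172 = -775 + \left(-8 + \left(\sqrt{58}\right)^{2} + 6 \sqrt{58}\right) 1172 = -775 + \left(-8 + 58 + 6 \sqrt{58}\right) 1172 = -775 + \left(50 + 6 \sqrt{58}\right) 1172 = -775 + \left(58600 + 7032 \sqrt{58}\right) = 57825 + 7032 \sqrt{58}$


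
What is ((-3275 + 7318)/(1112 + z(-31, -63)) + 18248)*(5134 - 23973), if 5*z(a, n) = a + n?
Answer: -1879449907937/5466 ≈ -3.4384e+8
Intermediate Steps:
z(a, n) = a/5 + n/5 (z(a, n) = (a + n)/5 = a/5 + n/5)
((-3275 + 7318)/(1112 + z(-31, -63)) + 18248)*(5134 - 23973) = ((-3275 + 7318)/(1112 + ((1/5)*(-31) + (1/5)*(-63))) + 18248)*(5134 - 23973) = (4043/(1112 + (-31/5 - 63/5)) + 18248)*(-18839) = (4043/(1112 - 94/5) + 18248)*(-18839) = (4043/(5466/5) + 18248)*(-18839) = (4043*(5/5466) + 18248)*(-18839) = (20215/5466 + 18248)*(-18839) = (99763783/5466)*(-18839) = -1879449907937/5466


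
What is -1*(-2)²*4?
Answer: -16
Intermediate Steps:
-1*(-2)²*4 = -1*4*4 = -4*4 = -16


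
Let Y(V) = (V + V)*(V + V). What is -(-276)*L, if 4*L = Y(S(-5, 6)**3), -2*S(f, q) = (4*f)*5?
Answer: 4312500000000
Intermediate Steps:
S(f, q) = -10*f (S(f, q) = -4*f*5/2 = -10*f)
Y(V) = 4*V**2 (Y(V) = (2*V)*(2*V) = 4*V**2)
L = 15625000000 (L = (4*((-10*(-5))**3)**2)/4 = (4*(50**3)**2)/4 = (4*125000**2)/4 = (4*15625000000)/4 = (1/4)*62500000000 = 15625000000)
-(-276)*L = -(-276)*15625000000 = -276*(-15625000000) = 4312500000000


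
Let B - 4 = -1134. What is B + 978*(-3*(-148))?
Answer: 433102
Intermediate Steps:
B = -1130 (B = 4 - 1134 = -1130)
B + 978*(-3*(-148)) = -1130 + 978*(-3*(-148)) = -1130 + 978*444 = -1130 + 434232 = 433102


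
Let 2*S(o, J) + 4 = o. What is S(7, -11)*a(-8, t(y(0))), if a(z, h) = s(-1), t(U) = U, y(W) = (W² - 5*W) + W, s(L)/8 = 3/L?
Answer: -36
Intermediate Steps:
s(L) = 24/L (s(L) = 8*(3/L) = 24/L)
y(W) = W² - 4*W
a(z, h) = -24 (a(z, h) = 24/(-1) = 24*(-1) = -24)
S(o, J) = -2 + o/2
S(7, -11)*a(-8, t(y(0))) = (-2 + (½)*7)*(-24) = (-2 + 7/2)*(-24) = (3/2)*(-24) = -36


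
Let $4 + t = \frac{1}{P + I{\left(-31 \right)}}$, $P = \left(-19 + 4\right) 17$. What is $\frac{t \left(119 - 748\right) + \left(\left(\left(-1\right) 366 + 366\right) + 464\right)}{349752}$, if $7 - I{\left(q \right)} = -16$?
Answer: $\frac{230663}{27047488} \approx 0.0085281$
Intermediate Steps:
$I{\left(q \right)} = 23$ ($I{\left(q \right)} = 7 - -16 = 7 + 16 = 23$)
$P = -255$ ($P = \left(-15\right) 17 = -255$)
$t = - \frac{929}{232}$ ($t = -4 + \frac{1}{-255 + 23} = -4 + \frac{1}{-232} = -4 - \frac{1}{232} = - \frac{929}{232} \approx -4.0043$)
$\frac{t \left(119 - 748\right) + \left(\left(\left(-1\right) 366 + 366\right) + 464\right)}{349752} = \frac{- \frac{929 \left(119 - 748\right)}{232} + \left(\left(\left(-1\right) 366 + 366\right) + 464\right)}{349752} = \left(- \frac{929 \left(119 - 748\right)}{232} + \left(\left(-366 + 366\right) + 464\right)\right) \frac{1}{349752} = \left(\left(- \frac{929}{232}\right) \left(-629\right) + \left(0 + 464\right)\right) \frac{1}{349752} = \left(\frac{584341}{232} + 464\right) \frac{1}{349752} = \frac{691989}{232} \cdot \frac{1}{349752} = \frac{230663}{27047488}$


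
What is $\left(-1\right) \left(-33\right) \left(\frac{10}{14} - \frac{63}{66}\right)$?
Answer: $- \frac{111}{14} \approx -7.9286$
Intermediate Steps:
$\left(-1\right) \left(-33\right) \left(\frac{10}{14} - \frac{63}{66}\right) = 33 \left(10 \cdot \frac{1}{14} - \frac{21}{22}\right) = 33 \left(\frac{5}{7} - \frac{21}{22}\right) = 33 \left(- \frac{37}{154}\right) = - \frac{111}{14}$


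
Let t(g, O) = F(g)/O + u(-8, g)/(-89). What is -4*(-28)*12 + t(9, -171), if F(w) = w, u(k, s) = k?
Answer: 2272767/1691 ≈ 1344.0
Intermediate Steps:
t(g, O) = 8/89 + g/O (t(g, O) = g/O - 8/(-89) = g/O - 8*(-1/89) = g/O + 8/89 = 8/89 + g/O)
-4*(-28)*12 + t(9, -171) = -4*(-28)*12 + (8/89 + 9/(-171)) = 112*12 + (8/89 + 9*(-1/171)) = 1344 + (8/89 - 1/19) = 1344 + 63/1691 = 2272767/1691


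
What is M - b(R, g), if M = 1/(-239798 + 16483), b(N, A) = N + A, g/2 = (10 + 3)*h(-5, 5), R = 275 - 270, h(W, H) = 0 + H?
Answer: -30147526/223315 ≈ -135.00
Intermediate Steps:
h(W, H) = H
R = 5
g = 130 (g = 2*((10 + 3)*5) = 2*(13*5) = 2*65 = 130)
b(N, A) = A + N
M = -1/223315 (M = 1/(-223315) = -1/223315 ≈ -4.4780e-6)
M - b(R, g) = -1/223315 - (130 + 5) = -1/223315 - 1*135 = -1/223315 - 135 = -30147526/223315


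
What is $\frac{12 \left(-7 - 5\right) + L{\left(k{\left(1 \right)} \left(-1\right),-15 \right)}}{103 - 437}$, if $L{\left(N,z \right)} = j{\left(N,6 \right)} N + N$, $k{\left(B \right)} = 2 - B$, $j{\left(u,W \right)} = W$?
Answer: $\frac{151}{334} \approx 0.4521$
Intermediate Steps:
$L{\left(N,z \right)} = 7 N$ ($L{\left(N,z \right)} = 6 N + N = 7 N$)
$\frac{12 \left(-7 - 5\right) + L{\left(k{\left(1 \right)} \left(-1\right),-15 \right)}}{103 - 437} = \frac{12 \left(-7 - 5\right) + 7 \left(2 - 1\right) \left(-1\right)}{103 - 437} = \frac{12 \left(-12\right) + 7 \left(2 - 1\right) \left(-1\right)}{-334} = \left(-144 + 7 \cdot 1 \left(-1\right)\right) \left(- \frac{1}{334}\right) = \left(-144 + 7 \left(-1\right)\right) \left(- \frac{1}{334}\right) = \left(-144 - 7\right) \left(- \frac{1}{334}\right) = \left(-151\right) \left(- \frac{1}{334}\right) = \frac{151}{334}$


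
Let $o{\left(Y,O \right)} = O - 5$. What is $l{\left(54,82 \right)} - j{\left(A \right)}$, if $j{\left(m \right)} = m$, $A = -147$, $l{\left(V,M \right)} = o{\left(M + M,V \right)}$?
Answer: $196$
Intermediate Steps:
$o{\left(Y,O \right)} = -5 + O$
$l{\left(V,M \right)} = -5 + V$
$l{\left(54,82 \right)} - j{\left(A \right)} = \left(-5 + 54\right) - -147 = 49 + 147 = 196$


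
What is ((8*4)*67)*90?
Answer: 192960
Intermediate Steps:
((8*4)*67)*90 = (32*67)*90 = 2144*90 = 192960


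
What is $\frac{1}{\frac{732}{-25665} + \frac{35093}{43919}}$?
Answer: $\frac{375727045}{289504379} \approx 1.2978$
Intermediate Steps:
$\frac{1}{\frac{732}{-25665} + \frac{35093}{43919}} = \frac{1}{732 \left(- \frac{1}{25665}\right) + 35093 \cdot \frac{1}{43919}} = \frac{1}{- \frac{244}{8555} + \frac{35093}{43919}} = \frac{1}{\frac{289504379}{375727045}} = \frac{375727045}{289504379}$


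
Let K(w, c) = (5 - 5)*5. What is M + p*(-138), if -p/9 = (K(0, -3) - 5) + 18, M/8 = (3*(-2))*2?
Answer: 16050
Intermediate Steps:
K(w, c) = 0 (K(w, c) = 0*5 = 0)
M = -96 (M = 8*((3*(-2))*2) = 8*(-6*2) = 8*(-12) = -96)
p = -117 (p = -9*((0 - 5) + 18) = -9*(-5 + 18) = -9*13 = -117)
M + p*(-138) = -96 - 117*(-138) = -96 + 16146 = 16050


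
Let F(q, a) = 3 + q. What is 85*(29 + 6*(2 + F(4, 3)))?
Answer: 7055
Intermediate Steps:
85*(29 + 6*(2 + F(4, 3))) = 85*(29 + 6*(2 + (3 + 4))) = 85*(29 + 6*(2 + 7)) = 85*(29 + 6*9) = 85*(29 + 54) = 85*83 = 7055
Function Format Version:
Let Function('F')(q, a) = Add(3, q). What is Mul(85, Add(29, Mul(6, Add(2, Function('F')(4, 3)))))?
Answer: 7055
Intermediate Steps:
Mul(85, Add(29, Mul(6, Add(2, Function('F')(4, 3))))) = Mul(85, Add(29, Mul(6, Add(2, Add(3, 4))))) = Mul(85, Add(29, Mul(6, Add(2, 7)))) = Mul(85, Add(29, Mul(6, 9))) = Mul(85, Add(29, 54)) = Mul(85, 83) = 7055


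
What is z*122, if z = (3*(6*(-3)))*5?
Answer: -32940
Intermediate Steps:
z = -270 (z = (3*(-18))*5 = -54*5 = -270)
z*122 = -270*122 = -32940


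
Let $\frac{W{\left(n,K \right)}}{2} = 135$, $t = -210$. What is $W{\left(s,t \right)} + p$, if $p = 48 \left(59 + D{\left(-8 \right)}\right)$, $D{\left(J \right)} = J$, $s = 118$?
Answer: $2718$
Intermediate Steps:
$W{\left(n,K \right)} = 270$ ($W{\left(n,K \right)} = 2 \cdot 135 = 270$)
$p = 2448$ ($p = 48 \left(59 - 8\right) = 48 \cdot 51 = 2448$)
$W{\left(s,t \right)} + p = 270 + 2448 = 2718$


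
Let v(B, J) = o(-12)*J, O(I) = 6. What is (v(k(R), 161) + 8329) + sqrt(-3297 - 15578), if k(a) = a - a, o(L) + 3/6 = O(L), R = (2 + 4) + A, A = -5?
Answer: 18429/2 + 5*I*sqrt(755) ≈ 9214.5 + 137.39*I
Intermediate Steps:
R = 1 (R = (2 + 4) - 5 = 6 - 5 = 1)
o(L) = 11/2 (o(L) = -1/2 + 6 = 11/2)
k(a) = 0
v(B, J) = 11*J/2
(v(k(R), 161) + 8329) + sqrt(-3297 - 15578) = ((11/2)*161 + 8329) + sqrt(-3297 - 15578) = (1771/2 + 8329) + sqrt(-18875) = 18429/2 + 5*I*sqrt(755)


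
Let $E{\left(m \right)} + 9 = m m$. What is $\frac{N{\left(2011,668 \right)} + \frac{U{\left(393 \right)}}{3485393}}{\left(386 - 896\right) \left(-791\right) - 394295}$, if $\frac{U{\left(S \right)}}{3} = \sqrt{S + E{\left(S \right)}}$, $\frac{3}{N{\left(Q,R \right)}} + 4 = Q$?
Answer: $\frac{1}{6097935} + \frac{3 \sqrt{154833}}{31769357195} \approx 2.0115 \cdot 10^{-7}$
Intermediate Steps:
$N{\left(Q,R \right)} = \frac{3}{-4 + Q}$
$E{\left(m \right)} = -9 + m^{2}$ ($E{\left(m \right)} = -9 + m m = -9 + m^{2}$)
$U{\left(S \right)} = 3 \sqrt{-9 + S + S^{2}}$ ($U{\left(S \right)} = 3 \sqrt{S + \left(-9 + S^{2}\right)} = 3 \sqrt{-9 + S + S^{2}}$)
$\frac{N{\left(2011,668 \right)} + \frac{U{\left(393 \right)}}{3485393}}{\left(386 - 896\right) \left(-791\right) - 394295} = \frac{\frac{3}{-4 + 2011} + \frac{3 \sqrt{-9 + 393 + 393^{2}}}{3485393}}{\left(386 - 896\right) \left(-791\right) - 394295} = \frac{\frac{3}{2007} + 3 \sqrt{-9 + 393 + 154449} \cdot \frac{1}{3485393}}{\left(-510\right) \left(-791\right) - 394295} = \frac{3 \cdot \frac{1}{2007} + 3 \sqrt{154833} \cdot \frac{1}{3485393}}{403410 - 394295} = \frac{\frac{1}{669} + \frac{3 \sqrt{154833}}{3485393}}{9115} = \left(\frac{1}{669} + \frac{3 \sqrt{154833}}{3485393}\right) \frac{1}{9115} = \frac{1}{6097935} + \frac{3 \sqrt{154833}}{31769357195}$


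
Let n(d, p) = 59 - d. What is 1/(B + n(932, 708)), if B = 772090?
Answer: 1/771217 ≈ 1.2967e-6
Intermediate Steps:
1/(B + n(932, 708)) = 1/(772090 + (59 - 1*932)) = 1/(772090 + (59 - 932)) = 1/(772090 - 873) = 1/771217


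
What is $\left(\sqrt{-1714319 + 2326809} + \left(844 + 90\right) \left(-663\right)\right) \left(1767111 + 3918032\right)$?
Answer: $-3520479321606 + 5685143 \sqrt{612490} \approx -3.516 \cdot 10^{12}$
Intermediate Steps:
$\left(\sqrt{-1714319 + 2326809} + \left(844 + 90\right) \left(-663\right)\right) \left(1767111 + 3918032\right) = \left(\sqrt{612490} + 934 \left(-663\right)\right) 5685143 = \left(\sqrt{612490} - 619242\right) 5685143 = \left(-619242 + \sqrt{612490}\right) 5685143 = -3520479321606 + 5685143 \sqrt{612490}$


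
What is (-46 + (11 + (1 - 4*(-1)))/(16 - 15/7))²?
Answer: 18922500/9409 ≈ 2011.1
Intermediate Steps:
(-46 + (11 + (1 - 4*(-1)))/(16 - 15/7))² = (-46 + (11 + (1 + 4))/(16 - 15*⅐))² = (-46 + (11 + 5)/(16 - 15/7))² = (-46 + 16/(97/7))² = (-46 + 16*(7/97))² = (-46 + 112/97)² = (-4350/97)² = 18922500/9409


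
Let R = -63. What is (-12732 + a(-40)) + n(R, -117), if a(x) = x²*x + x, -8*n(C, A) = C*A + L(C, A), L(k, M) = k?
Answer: -155371/2 ≈ -77686.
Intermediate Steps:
n(C, A) = -C/8 - A*C/8 (n(C, A) = -(C*A + C)/8 = -(A*C + C)/8 = -(C + A*C)/8 = -C/8 - A*C/8)
a(x) = x + x³ (a(x) = x³ + x = x + x³)
(-12732 + a(-40)) + n(R, -117) = (-12732 + (-40 + (-40)³)) + (⅛)*(-63)*(-1 - 1*(-117)) = (-12732 + (-40 - 64000)) + (⅛)*(-63)*(-1 + 117) = (-12732 - 64040) + (⅛)*(-63)*116 = -76772 - 1827/2 = -155371/2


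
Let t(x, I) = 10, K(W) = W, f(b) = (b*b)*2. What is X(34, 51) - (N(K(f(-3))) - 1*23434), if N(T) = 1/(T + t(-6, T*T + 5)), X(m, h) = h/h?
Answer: 656179/28 ≈ 23435.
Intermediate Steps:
f(b) = 2*b² (f(b) = b²*2 = 2*b²)
X(m, h) = 1
N(T) = 1/(10 + T) (N(T) = 1/(T + 10) = 1/(10 + T))
X(34, 51) - (N(K(f(-3))) - 1*23434) = 1 - (1/(10 + 2*(-3)²) - 1*23434) = 1 - (1/(10 + 2*9) - 23434) = 1 - (1/(10 + 18) - 23434) = 1 - (1/28 - 23434) = 1 - 1*(-656151/28) = 1 + 656151/28 = 656179/28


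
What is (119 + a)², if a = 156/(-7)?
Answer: 458329/49 ≈ 9353.7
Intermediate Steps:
a = -156/7 (a = 156*(-⅐) = -156/7 ≈ -22.286)
(119 + a)² = (119 - 156/7)² = (677/7)² = 458329/49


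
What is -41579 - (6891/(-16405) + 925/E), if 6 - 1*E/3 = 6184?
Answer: -12641963283911/304050270 ≈ -41579.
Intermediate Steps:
E = -18534 (E = 18 - 3*6184 = 18 - 18552 = -18534)
-41579 - (6891/(-16405) + 925/E) = -41579 - (6891/(-16405) + 925/(-18534)) = -41579 - (6891*(-1/16405) + 925*(-1/18534)) = -41579 - (-6891/16405 - 925/18534) = -41579 - 1*(-142892419/304050270) = -41579 + 142892419/304050270 = -12641963283911/304050270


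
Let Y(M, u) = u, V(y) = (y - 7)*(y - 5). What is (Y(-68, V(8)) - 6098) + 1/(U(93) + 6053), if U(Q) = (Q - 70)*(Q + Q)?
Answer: -62967444/10331 ≈ -6095.0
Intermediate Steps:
U(Q) = 2*Q*(-70 + Q) (U(Q) = (-70 + Q)*(2*Q) = 2*Q*(-70 + Q))
V(y) = (-7 + y)*(-5 + y)
(Y(-68, V(8)) - 6098) + 1/(U(93) + 6053) = ((35 + 8² - 12*8) - 6098) + 1/(2*93*(-70 + 93) + 6053) = ((35 + 64 - 96) - 6098) + 1/(2*93*23 + 6053) = (3 - 6098) + 1/(4278 + 6053) = -6095 + 1/10331 = -62967444/10331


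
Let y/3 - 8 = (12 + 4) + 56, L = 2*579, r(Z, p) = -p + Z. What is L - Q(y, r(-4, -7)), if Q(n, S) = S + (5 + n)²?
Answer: -58870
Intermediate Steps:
r(Z, p) = Z - p
L = 1158
y = 240 (y = 24 + 3*((12 + 4) + 56) = 24 + 3*(16 + 56) = 24 + 3*72 = 24 + 216 = 240)
L - Q(y, r(-4, -7)) = 1158 - ((-4 - 1*(-7)) + (5 + 240)²) = 1158 - ((-4 + 7) + 245²) = 1158 - (3 + 60025) = 1158 - 1*60028 = 1158 - 60028 = -58870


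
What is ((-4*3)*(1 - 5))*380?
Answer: 18240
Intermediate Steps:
((-4*3)*(1 - 5))*380 = -12*(-4)*380 = 48*380 = 18240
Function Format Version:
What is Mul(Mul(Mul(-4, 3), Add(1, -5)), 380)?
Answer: 18240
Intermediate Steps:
Mul(Mul(Mul(-4, 3), Add(1, -5)), 380) = Mul(Mul(-12, -4), 380) = Mul(48, 380) = 18240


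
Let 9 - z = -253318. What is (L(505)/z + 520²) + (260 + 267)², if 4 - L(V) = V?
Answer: 138855874682/253327 ≈ 5.4813e+5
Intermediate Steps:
z = 253327 (z = 9 - 1*(-253318) = 9 + 253318 = 253327)
L(V) = 4 - V
(L(505)/z + 520²) + (260 + 267)² = ((4 - 1*505)/253327 + 520²) + (260 + 267)² = ((4 - 505)*(1/253327) + 270400) + 527² = (-501*1/253327 + 270400) + 277729 = (-501/253327 + 270400) + 277729 = 68499620299/253327 + 277729 = 138855874682/253327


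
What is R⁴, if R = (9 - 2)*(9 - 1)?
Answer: 9834496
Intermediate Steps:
R = 56 (R = 7*8 = 56)
R⁴ = 56⁴ = 9834496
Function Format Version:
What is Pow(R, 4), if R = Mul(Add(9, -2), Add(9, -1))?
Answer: 9834496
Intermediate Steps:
R = 56 (R = Mul(7, 8) = 56)
Pow(R, 4) = Pow(56, 4) = 9834496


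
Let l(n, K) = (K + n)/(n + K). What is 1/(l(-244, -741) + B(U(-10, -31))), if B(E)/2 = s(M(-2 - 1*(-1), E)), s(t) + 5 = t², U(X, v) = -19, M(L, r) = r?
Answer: 1/713 ≈ 0.0014025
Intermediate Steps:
s(t) = -5 + t²
B(E) = -10 + 2*E² (B(E) = 2*(-5 + E²) = -10 + 2*E²)
l(n, K) = 1 (l(n, K) = (K + n)/(K + n) = 1)
1/(l(-244, -741) + B(U(-10, -31))) = 1/(1 + (-10 + 2*(-19)²)) = 1/(1 + (-10 + 2*361)) = 1/(1 + (-10 + 722)) = 1/(1 + 712) = 1/713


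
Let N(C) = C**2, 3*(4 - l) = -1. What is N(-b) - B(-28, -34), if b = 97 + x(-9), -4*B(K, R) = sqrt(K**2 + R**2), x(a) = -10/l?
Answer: 1515361/169 + sqrt(485)/2 ≈ 8977.6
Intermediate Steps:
l = 13/3 (l = 4 - 1/3*(-1) = 4 + 1/3 = 13/3 ≈ 4.3333)
x(a) = -30/13 (x(a) = -10/13/3 = -10*3/13 = -30/13)
B(K, R) = -sqrt(K**2 + R**2)/4
b = 1231/13 (b = 97 - 30/13 = 1231/13 ≈ 94.692)
N(-b) - B(-28, -34) = (-1*1231/13)**2 - (-1)*sqrt((-28)**2 + (-34)**2)/4 = (-1231/13)**2 - (-1)*sqrt(784 + 1156)/4 = 1515361/169 - (-1)*sqrt(1940)/4 = 1515361/169 - (-1)*2*sqrt(485)/4 = 1515361/169 - (-1)*sqrt(485)/2 = 1515361/169 + sqrt(485)/2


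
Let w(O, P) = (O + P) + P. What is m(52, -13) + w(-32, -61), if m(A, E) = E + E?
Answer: -180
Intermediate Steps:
w(O, P) = O + 2*P
m(A, E) = 2*E
m(52, -13) + w(-32, -61) = 2*(-13) + (-32 + 2*(-61)) = -26 + (-32 - 122) = -26 - 154 = -180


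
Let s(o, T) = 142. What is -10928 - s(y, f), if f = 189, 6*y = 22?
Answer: -11070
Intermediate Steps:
y = 11/3 (y = (⅙)*22 = 11/3 ≈ 3.6667)
-10928 - s(y, f) = -10928 - 1*142 = -10928 - 142 = -11070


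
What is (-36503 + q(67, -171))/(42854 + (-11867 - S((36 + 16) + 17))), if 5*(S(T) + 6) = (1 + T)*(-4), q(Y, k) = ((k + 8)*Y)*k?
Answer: 1830988/31049 ≈ 58.971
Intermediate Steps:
q(Y, k) = Y*k*(8 + k) (q(Y, k) = ((8 + k)*Y)*k = (Y*(8 + k))*k = Y*k*(8 + k))
S(T) = -34/5 - 4*T/5 (S(T) = -6 + ((1 + T)*(-4))/5 = -6 + (-4 - 4*T)/5 = -6 + (-⅘ - 4*T/5) = -34/5 - 4*T/5)
(-36503 + q(67, -171))/(42854 + (-11867 - S((36 + 16) + 17))) = (-36503 + 67*(-171)*(8 - 171))/(42854 + (-11867 - (-34/5 - 4*((36 + 16) + 17)/5))) = (-36503 + 67*(-171)*(-163))/(42854 + (-11867 - (-34/5 - 4*(52 + 17)/5))) = (-36503 + 1867491)/(42854 + (-11867 - (-34/5 - ⅘*69))) = 1830988/(42854 + (-11867 - (-34/5 - 276/5))) = 1830988/(42854 + (-11867 - 1*(-62))) = 1830988/(42854 + (-11867 + 62)) = 1830988/(42854 - 11805) = 1830988/31049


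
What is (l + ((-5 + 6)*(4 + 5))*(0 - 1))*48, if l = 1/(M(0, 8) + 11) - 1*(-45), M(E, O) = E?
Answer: 19056/11 ≈ 1732.4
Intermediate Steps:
l = 496/11 (l = 1/(0 + 11) - 1*(-45) = 1/11 + 45 = 496/11 ≈ 45.091)
(l + ((-5 + 6)*(4 + 5))*(0 - 1))*48 = (496/11 + ((-5 + 6)*(4 + 5))*(0 - 1))*48 = (496/11 + (1*9)*(-1))*48 = (496/11 + 9*(-1))*48 = (496/11 - 9)*48 = (397/11)*48 = 19056/11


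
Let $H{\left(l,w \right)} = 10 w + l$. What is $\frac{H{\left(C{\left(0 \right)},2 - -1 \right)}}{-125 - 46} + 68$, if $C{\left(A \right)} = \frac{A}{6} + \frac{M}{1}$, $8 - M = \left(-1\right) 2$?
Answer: $\frac{11588}{171} \approx 67.766$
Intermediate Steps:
$M = 10$ ($M = 8 - \left(-1\right) 2 = 8 - -2 = 8 + 2 = 10$)
$C{\left(A \right)} = 10 + \frac{A}{6}$ ($C{\left(A \right)} = \frac{A}{6} + \frac{10}{1} = A \frac{1}{6} + 10 \cdot 1 = \frac{A}{6} + 10 = 10 + \frac{A}{6}$)
$H{\left(l,w \right)} = l + 10 w$
$\frac{H{\left(C{\left(0 \right)},2 - -1 \right)}}{-125 - 46} + 68 = \frac{\left(10 + \frac{1}{6} \cdot 0\right) + 10 \left(2 - -1\right)}{-125 - 46} + 68 = \frac{\left(10 + 0\right) + 10 \left(2 + 1\right)}{-171} + 68 = - \frac{10 + 10 \cdot 3}{171} + 68 = - \frac{10 + 30}{171} + 68 = \left(- \frac{1}{171}\right) 40 + 68 = - \frac{40}{171} + 68 = \frac{11588}{171}$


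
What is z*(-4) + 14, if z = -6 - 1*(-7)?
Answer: 10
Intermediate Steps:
z = 1 (z = -6 + 7 = 1)
z*(-4) + 14 = 1*(-4) + 14 = -4 + 14 = 10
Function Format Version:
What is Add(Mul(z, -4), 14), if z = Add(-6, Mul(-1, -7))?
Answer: 10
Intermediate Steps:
z = 1 (z = Add(-6, 7) = 1)
Add(Mul(z, -4), 14) = Add(Mul(1, -4), 14) = Add(-4, 14) = 10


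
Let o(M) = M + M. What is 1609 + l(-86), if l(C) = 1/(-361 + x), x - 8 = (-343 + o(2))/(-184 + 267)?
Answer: 47687459/29638 ≈ 1609.0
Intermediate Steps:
o(M) = 2*M
x = 325/83 (x = 8 + (-343 + 2*2)/(-184 + 267) = 8 + (-343 + 4)/83 = 8 - 339*1/83 = 8 - 339/83 = 325/83 ≈ 3.9157)
l(C) = -83/29638 (l(C) = 1/(-361 + 325/83) = 1/(-29638/83) = -83/29638)
1609 + l(-86) = 1609 - 83/29638 = 47687459/29638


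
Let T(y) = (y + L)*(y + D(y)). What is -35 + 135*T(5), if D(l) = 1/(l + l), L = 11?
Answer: 10981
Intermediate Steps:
D(l) = 1/(2*l)
T(y) = (11 + y)*(y + 1/(2*y)) (T(y) = (y + 11)*(y + 1/(2*y)) = (11 + y)*(y + 1/(2*y)))
-35 + 135*T(5) = -35 + 135*(½ + 5² + 11*5 + (11/2)/5) = -35 + 135*(½ + 25 + 55 + (11/2)*(⅕)) = -35 + 135*(½ + 25 + 55 + 11/10) = -35 + 135*(408/5) = -35 + 11016 = 10981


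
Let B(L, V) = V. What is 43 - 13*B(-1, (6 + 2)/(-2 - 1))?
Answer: 233/3 ≈ 77.667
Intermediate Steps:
43 - 13*B(-1, (6 + 2)/(-2 - 1)) = 43 - 13*(6 + 2)/(-2 - 1) = 43 - 104/(-3) = 43 - 104*(-1)/3 = 43 - 13*(-8/3) = 43 + 104/3 = 233/3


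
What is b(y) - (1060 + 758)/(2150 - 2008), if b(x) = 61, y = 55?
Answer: 3422/71 ≈ 48.197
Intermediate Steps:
b(y) - (1060 + 758)/(2150 - 2008) = 61 - (1060 + 758)/(2150 - 2008) = 61 - 1818/142 = 61 - 1*909/71 = 61 - 909/71 = 3422/71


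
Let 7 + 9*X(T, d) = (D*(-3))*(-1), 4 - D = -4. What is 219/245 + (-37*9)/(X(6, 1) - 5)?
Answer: 105771/980 ≈ 107.93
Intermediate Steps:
D = 8 (D = 4 - 1*(-4) = 4 + 4 = 8)
X(T, d) = 17/9 (X(T, d) = -7/9 + ((8*(-3))*(-1))/9 = -7/9 + (-24*(-1))/9 = -7/9 + (⅑)*24 = -7/9 + 8/3 = 17/9)
219/245 + (-37*9)/(X(6, 1) - 5) = 219/245 + (-37*9)/(17/9 - 5) = 219*(1/245) - 333/(-28/9) = 219/245 - 333*(-9/28) = 219/245 + 2997/28 = 105771/980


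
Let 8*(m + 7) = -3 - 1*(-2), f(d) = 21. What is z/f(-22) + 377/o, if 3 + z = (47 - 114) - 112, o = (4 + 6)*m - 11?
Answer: -13078/987 ≈ -13.250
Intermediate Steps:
m = -57/8 (m = -7 + (-3 - 1*(-2))/8 = -7 + (-3 + 2)/8 = -7 + (1/8)*(-1) = -7 - 1/8 = -57/8 ≈ -7.1250)
o = -329/4 (o = (4 + 6)*(-57/8) - 11 = 10*(-57/8) - 11 = -285/4 - 11 = -329/4 ≈ -82.250)
z = -182 (z = -3 + ((47 - 114) - 112) = -3 + (-67 - 112) = -3 - 179 = -182)
z/f(-22) + 377/o = -182/21 + 377/(-329/4) = -182*1/21 + 377*(-4/329) = -26/3 - 1508/329 = -13078/987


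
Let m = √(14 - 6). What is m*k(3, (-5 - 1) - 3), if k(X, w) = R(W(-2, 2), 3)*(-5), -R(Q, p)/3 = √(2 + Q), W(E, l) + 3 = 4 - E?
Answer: 30*√10 ≈ 94.868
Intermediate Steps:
W(E, l) = 1 - E (W(E, l) = -3 + (4 - E) = 1 - E)
m = 2*√2 (m = √8 = 2*√2 ≈ 2.8284)
R(Q, p) = -3*√(2 + Q)
k(X, w) = 15*√5 (k(X, w) = -3*√(2 + (1 - 1*(-2)))*(-5) = -3*√(2 + (1 + 2))*(-5) = -3*√(2 + 3)*(-5) = -3*√5*(-5) = 15*√5)
m*k(3, (-5 - 1) - 3) = (2*√2)*(15*√5) = 30*√10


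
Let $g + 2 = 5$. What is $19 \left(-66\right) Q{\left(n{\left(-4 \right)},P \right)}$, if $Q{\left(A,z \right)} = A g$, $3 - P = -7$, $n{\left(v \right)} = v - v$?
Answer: $0$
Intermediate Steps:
$g = 3$ ($g = -2 + 5 = 3$)
$n{\left(v \right)} = 0$
$P = 10$ ($P = 3 - -7 = 3 + 7 = 10$)
$Q{\left(A,z \right)} = 3 A$ ($Q{\left(A,z \right)} = A 3 = 3 A$)
$19 \left(-66\right) Q{\left(n{\left(-4 \right)},P \right)} = 19 \left(-66\right) 3 \cdot 0 = \left(-1254\right) 0 = 0$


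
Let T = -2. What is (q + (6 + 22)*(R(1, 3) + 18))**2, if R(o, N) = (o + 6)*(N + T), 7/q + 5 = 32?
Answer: 357474649/729 ≈ 4.9036e+5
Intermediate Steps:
q = 7/27 (q = 7/(-5 + 32) = 7/27 ≈ 0.25926)
R(o, N) = (-2 + N)*(6 + o) (R(o, N) = (o + 6)*(N - 2) = (6 + o)*(-2 + N) = (-2 + N)*(6 + o))
(q + (6 + 22)*(R(1, 3) + 18))**2 = (7/27 + (6 + 22)*((-12 - 2*1 + 6*3 + 3*1) + 18))**2 = (7/27 + 28*((-12 - 2 + 18 + 3) + 18))**2 = (7/27 + 28*(7 + 18))**2 = (7/27 + 28*25)**2 = (7/27 + 700)**2 = (18907/27)**2 = 357474649/729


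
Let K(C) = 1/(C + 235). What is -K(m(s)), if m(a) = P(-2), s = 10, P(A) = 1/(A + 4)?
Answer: -2/471 ≈ -0.0042463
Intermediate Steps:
P(A) = 1/(4 + A)
m(a) = ½ (m(a) = 1/(4 - 2) = 1/2 = ½)
K(C) = 1/(235 + C)
-K(m(s)) = -1/(235 + ½) = -1/471/2 = -1*2/471 = -2/471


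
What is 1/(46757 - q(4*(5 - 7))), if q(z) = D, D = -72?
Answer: 1/46829 ≈ 2.1354e-5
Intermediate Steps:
q(z) = -72
1/(46757 - q(4*(5 - 7))) = 1/(46757 - 1*(-72)) = 1/(46757 + 72) = 1/46829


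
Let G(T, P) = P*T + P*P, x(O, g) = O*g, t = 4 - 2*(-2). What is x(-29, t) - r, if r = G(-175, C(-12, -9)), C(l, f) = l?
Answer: -2476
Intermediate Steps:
t = 8 (t = 4 + 4 = 8)
G(T, P) = P² + P*T (G(T, P) = P*T + P² = P² + P*T)
r = 2244 (r = -12*(-12 - 175) = -12*(-187) = 2244)
x(-29, t) - r = -29*8 - 1*2244 = -232 - 2244 = -2476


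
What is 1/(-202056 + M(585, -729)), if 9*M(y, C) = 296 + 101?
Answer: -9/1818107 ≈ -4.9502e-6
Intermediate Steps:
M(y, C) = 397/9 (M(y, C) = (296 + 101)/9 = (⅑)*397 = 397/9)
1/(-202056 + M(585, -729)) = 1/(-202056 + 397/9) = 1/(-1818107/9) = -9/1818107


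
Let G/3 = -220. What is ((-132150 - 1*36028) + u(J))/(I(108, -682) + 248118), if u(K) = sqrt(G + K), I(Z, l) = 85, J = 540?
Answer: -168178/248203 + 2*I*sqrt(30)/248203 ≈ -0.67758 + 4.4135e-5*I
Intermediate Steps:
G = -660 (G = 3*(-220) = -660)
u(K) = sqrt(-660 + K)
((-132150 - 1*36028) + u(J))/(I(108, -682) + 248118) = ((-132150 - 1*36028) + sqrt(-660 + 540))/(85 + 248118) = ((-132150 - 36028) + sqrt(-120))/248203 = (-168178 + 2*I*sqrt(30))*(1/248203) = -168178/248203 + 2*I*sqrt(30)/248203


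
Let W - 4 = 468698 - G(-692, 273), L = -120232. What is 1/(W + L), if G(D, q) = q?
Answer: 1/348197 ≈ 2.8719e-6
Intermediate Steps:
W = 468429 (W = 4 + (468698 - 1*273) = 4 + (468698 - 273) = 4 + 468425 = 468429)
1/(W + L) = 1/(468429 - 120232) = 1/348197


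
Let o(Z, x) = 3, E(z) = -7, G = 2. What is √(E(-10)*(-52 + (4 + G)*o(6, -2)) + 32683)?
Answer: √32921 ≈ 181.44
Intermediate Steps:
√(E(-10)*(-52 + (4 + G)*o(6, -2)) + 32683) = √(-7*(-52 + (4 + 2)*3) + 32683) = √(-7*(-52 + 6*3) + 32683) = √(-7*(-52 + 18) + 32683) = √(-7*(-34) + 32683) = √(238 + 32683) = √32921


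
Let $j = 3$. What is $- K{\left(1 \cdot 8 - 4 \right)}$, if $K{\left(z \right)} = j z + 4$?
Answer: $-16$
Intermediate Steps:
$K{\left(z \right)} = 4 + 3 z$ ($K{\left(z \right)} = 3 z + 4 = 4 + 3 z$)
$- K{\left(1 \cdot 8 - 4 \right)} = - (4 + 3 \left(1 \cdot 8 - 4\right)) = - (4 + 3 \left(8 - 4\right)) = - (4 + 3 \cdot 4) = - (4 + 12) = \left(-1\right) 16 = -16$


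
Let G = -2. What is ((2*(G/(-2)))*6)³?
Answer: 1728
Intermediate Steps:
((2*(G/(-2)))*6)³ = ((2*(-2/(-2)))*6)³ = ((2*(-2*(-½)))*6)³ = ((2*1)*6)³ = (2*6)³ = 12³ = 1728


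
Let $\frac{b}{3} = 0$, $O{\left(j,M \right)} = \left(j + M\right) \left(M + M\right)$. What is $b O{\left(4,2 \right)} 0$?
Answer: $0$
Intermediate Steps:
$O{\left(j,M \right)} = 2 M \left(M + j\right)$ ($O{\left(j,M \right)} = \left(M + j\right) 2 M = 2 M \left(M + j\right)$)
$b = 0$ ($b = 3 \cdot 0 = 0$)
$b O{\left(4,2 \right)} 0 = 0 \cdot 2 \cdot 2 \left(2 + 4\right) 0 = 0 \cdot 2 \cdot 2 \cdot 6 \cdot 0 = 0 \cdot 24 \cdot 0 = 0 \cdot 0 = 0$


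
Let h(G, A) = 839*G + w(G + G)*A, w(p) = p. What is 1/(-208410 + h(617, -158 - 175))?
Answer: -1/101669 ≈ -9.8358e-6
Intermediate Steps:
h(G, A) = 839*G + 2*A*G (h(G, A) = 839*G + (G + G)*A = 839*G + (2*G)*A = 839*G + 2*A*G)
1/(-208410 + h(617, -158 - 175)) = 1/(-208410 + 617*(839 + 2*(-158 - 175))) = 1/(-208410 + 617*(839 + 2*(-333))) = 1/(-208410 + 617*(839 - 666)) = 1/(-208410 + 617*173) = 1/(-208410 + 106741) = 1/(-101669) = -1/101669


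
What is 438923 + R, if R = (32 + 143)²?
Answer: 469548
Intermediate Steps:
R = 30625 (R = 175² = 30625)
438923 + R = 438923 + 30625 = 469548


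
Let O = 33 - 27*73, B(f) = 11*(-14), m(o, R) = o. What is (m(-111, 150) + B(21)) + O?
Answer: -2203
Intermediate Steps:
B(f) = -154
O = -1938 (O = 33 - 1971 = -1938)
(m(-111, 150) + B(21)) + O = (-111 - 154) - 1938 = -265 - 1938 = -2203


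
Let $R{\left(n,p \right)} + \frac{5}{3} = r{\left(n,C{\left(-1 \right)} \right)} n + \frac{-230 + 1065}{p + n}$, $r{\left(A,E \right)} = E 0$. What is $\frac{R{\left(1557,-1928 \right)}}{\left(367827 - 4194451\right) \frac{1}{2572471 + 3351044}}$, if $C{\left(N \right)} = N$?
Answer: $\frac{1076105225}{177459688} \approx 6.0639$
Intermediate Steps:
$r{\left(A,E \right)} = 0$
$R{\left(n,p \right)} = - \frac{5}{3} + \frac{835}{n + p}$ ($R{\left(n,p \right)} = - \frac{5}{3} + \left(0 n + \frac{-230 + 1065}{p + n}\right) = - \frac{5}{3} + \left(0 + \frac{835}{n + p}\right) = - \frac{5}{3} + \frac{835}{n + p}$)
$\frac{R{\left(1557,-1928 \right)}}{\left(367827 - 4194451\right) \frac{1}{2572471 + 3351044}} = \frac{\frac{5}{3} \frac{1}{1557 - 1928} \left(501 - 1557 - -1928\right)}{\left(367827 - 4194451\right) \frac{1}{2572471 + 3351044}} = \frac{\frac{5}{3} \frac{1}{-371} \left(501 - 1557 + 1928\right)}{\left(-3826624\right) \frac{1}{5923515}} = \frac{\frac{5}{3} \left(- \frac{1}{371}\right) 872}{\left(-3826624\right) \frac{1}{5923515}} = - \frac{4360}{1113 \left(- \frac{3826624}{5923515}\right)} = \left(- \frac{4360}{1113}\right) \left(- \frac{5923515}{3826624}\right) = \frac{1076105225}{177459688}$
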